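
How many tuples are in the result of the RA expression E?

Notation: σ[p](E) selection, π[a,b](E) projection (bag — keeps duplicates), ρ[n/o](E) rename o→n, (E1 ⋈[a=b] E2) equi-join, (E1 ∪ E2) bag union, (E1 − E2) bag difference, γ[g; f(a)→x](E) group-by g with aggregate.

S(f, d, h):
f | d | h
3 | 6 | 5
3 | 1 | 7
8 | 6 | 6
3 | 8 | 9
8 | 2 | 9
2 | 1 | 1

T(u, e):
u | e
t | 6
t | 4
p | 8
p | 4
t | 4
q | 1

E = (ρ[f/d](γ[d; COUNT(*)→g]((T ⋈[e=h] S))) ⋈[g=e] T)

Row counts bottom-up:
  T → 6
  S → 6
  (T ⋈[e=h] S) → 2
  γ[d; COUNT(*)→g]((T ⋈[e=h] S)) → 2
  ρ[f/d](γ[d; COUNT(*)→g]((T ⋈[e=h] S))) → 2
  T → 6
  (ρ[f/d](γ[d; COUNT(*)→g]((T ⋈[e=h] S))) ⋈[g=e] T) → 2

|E| = 2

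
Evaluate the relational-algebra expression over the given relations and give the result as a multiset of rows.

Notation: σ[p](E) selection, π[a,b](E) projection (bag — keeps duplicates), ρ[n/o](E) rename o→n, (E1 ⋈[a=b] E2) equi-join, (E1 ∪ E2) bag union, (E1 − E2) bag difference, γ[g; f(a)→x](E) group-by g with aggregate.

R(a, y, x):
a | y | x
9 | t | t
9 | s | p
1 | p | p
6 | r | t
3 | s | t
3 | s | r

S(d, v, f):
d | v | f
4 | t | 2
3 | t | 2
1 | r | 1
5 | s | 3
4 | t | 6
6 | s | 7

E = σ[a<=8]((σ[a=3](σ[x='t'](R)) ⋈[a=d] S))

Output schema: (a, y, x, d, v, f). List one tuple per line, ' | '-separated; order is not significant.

Row counts bottom-up:
  R → 6
  σ[x='t'](R) → 3
  σ[a=3](σ[x='t'](R)) → 1
  S → 6
  (σ[a=3](σ[x='t'](R)) ⋈[a=d] S) → 1
  σ[a<=8]((σ[a=3](σ[x='t'](R)) ⋈[a=d] S)) → 1

== RESULT ==
a | y | x | d | v | f
3 | s | t | 3 | t | 2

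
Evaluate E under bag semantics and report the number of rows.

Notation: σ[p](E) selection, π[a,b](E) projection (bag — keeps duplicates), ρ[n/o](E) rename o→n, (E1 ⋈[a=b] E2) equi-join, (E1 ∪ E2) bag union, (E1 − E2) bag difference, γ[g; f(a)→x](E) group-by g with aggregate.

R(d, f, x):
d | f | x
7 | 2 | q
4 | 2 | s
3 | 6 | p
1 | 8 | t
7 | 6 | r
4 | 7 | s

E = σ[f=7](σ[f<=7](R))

Row counts bottom-up:
  R → 6
  σ[f<=7](R) → 5
  σ[f=7](σ[f<=7](R)) → 1

|E| = 1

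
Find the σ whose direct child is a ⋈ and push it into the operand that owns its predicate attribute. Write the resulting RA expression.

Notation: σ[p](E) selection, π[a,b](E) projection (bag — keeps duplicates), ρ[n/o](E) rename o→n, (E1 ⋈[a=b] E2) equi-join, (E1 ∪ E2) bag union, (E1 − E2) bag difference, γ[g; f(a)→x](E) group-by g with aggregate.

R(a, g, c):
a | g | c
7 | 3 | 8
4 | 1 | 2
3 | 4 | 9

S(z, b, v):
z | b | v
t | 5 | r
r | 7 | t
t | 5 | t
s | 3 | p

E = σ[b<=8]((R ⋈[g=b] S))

σ filters on b, owned by the right side.
E' = (R ⋈[g=b] σ[b<=8](S))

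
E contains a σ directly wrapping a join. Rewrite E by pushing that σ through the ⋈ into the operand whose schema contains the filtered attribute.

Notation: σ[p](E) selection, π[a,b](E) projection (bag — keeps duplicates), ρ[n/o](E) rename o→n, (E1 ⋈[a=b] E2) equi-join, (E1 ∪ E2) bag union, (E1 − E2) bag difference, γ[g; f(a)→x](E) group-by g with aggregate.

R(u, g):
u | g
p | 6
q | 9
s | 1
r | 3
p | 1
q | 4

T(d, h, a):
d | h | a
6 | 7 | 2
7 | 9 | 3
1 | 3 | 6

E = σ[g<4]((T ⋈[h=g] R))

σ filters on g, owned by the right side.
E' = (T ⋈[h=g] σ[g<4](R))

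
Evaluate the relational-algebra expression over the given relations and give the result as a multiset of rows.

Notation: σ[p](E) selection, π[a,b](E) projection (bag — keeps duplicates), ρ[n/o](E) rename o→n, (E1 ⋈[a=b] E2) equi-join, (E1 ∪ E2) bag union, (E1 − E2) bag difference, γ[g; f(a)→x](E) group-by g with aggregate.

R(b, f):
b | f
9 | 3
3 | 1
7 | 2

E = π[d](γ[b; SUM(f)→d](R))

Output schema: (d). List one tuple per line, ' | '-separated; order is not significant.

Subexpression sizes:
  R → 3
  γ[b; SUM(f)→d](R) → 3
  π[d](γ[b; SUM(f)→d](R)) → 3

== RESULT ==
d
1
2
3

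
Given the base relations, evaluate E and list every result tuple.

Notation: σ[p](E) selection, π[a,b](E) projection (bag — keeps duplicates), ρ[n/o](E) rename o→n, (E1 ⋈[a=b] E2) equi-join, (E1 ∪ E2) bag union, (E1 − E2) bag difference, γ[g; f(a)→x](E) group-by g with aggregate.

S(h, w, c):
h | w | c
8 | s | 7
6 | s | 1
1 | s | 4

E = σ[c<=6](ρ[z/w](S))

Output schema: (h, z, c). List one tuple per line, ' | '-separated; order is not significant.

Stepwise |·|:
  S → 3
  ρ[z/w](S) → 3
  σ[c<=6](ρ[z/w](S)) → 2

== RESULT ==
h | z | c
1 | s | 4
6 | s | 1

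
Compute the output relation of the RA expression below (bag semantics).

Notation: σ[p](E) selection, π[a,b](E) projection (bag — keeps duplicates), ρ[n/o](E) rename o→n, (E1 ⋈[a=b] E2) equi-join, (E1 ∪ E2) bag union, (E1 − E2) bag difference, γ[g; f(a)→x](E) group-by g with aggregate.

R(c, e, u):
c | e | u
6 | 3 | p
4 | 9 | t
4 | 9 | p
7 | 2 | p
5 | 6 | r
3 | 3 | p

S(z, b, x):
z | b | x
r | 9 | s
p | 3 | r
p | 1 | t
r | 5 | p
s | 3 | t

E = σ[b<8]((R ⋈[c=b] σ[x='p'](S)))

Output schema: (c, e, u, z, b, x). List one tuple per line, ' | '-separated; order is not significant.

Subexpression sizes:
  R → 6
  S → 5
  σ[x='p'](S) → 1
  (R ⋈[c=b] σ[x='p'](S)) → 1
  σ[b<8]((R ⋈[c=b] σ[x='p'](S))) → 1

== RESULT ==
c | e | u | z | b | x
5 | 6 | r | r | 5 | p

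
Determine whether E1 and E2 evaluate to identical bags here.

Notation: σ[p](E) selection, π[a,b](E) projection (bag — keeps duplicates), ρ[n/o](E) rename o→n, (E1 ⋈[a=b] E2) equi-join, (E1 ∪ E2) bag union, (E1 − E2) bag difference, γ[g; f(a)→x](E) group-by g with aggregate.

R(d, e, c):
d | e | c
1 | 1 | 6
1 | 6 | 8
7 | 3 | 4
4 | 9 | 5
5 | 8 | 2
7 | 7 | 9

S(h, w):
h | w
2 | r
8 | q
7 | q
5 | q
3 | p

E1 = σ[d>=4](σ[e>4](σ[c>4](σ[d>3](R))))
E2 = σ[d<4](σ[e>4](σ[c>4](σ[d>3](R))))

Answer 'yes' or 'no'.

E1 subexpression sizes:
  R → 6
  σ[d>3](R) → 4
  σ[c>4](σ[d>3](R)) → 2
  σ[e>4](σ[c>4](σ[d>3](R))) → 2
  σ[d>=4](σ[e>4](σ[c>4](σ[d>3](R)))) → 2
E2 subexpression sizes:
  R → 6
  σ[d>3](R) → 4
  σ[c>4](σ[d>3](R)) → 2
  σ[e>4](σ[c>4](σ[d>3](R))) → 2
  σ[d<4](σ[e>4](σ[c>4](σ[d>3](R)))) → 0

E1 result:
d | e | c
4 | 9 | 5
7 | 7 | 9
E2 result:
d | e | c
(0 rows)
Witness: (4, 9, 5) appears 1× in E1 but 0× in E2.

no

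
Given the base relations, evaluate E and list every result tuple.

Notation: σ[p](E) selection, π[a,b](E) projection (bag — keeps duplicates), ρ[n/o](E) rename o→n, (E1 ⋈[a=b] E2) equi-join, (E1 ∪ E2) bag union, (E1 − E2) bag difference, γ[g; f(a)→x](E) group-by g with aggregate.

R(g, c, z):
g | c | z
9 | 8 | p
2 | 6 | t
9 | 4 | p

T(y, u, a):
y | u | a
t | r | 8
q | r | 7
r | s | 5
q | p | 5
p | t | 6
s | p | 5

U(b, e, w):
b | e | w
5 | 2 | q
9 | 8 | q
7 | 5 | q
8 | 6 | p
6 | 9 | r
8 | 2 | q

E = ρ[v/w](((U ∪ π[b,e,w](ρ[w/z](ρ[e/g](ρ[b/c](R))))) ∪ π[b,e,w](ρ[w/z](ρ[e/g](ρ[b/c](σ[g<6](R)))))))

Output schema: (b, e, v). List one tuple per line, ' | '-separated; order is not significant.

Subexpression sizes:
  U → 6
  R → 3
  ρ[b/c](R) → 3
  ρ[e/g](ρ[b/c](R)) → 3
  ρ[w/z](ρ[e/g](ρ[b/c](R))) → 3
  π[b,e,w](ρ[w/z](ρ[e/g](ρ[b/c](R)))) → 3
  (U ∪ π[b,e,w](ρ[w/z](ρ[e/g](ρ[b/c](R))))) → 9
  R → 3
  σ[g<6](R) → 1
  ρ[b/c](σ[g<6](R)) → 1
  ρ[e/g](ρ[b/c](σ[g<6](R))) → 1
  ρ[w/z](ρ[e/g](ρ[b/c](σ[g<6](R)))) → 1
  π[b,e,w](ρ[w/z](ρ[e/g](ρ[b/c](σ[g<6](R))))) → 1
  ((U ∪ π[b,e,w](ρ[w/z](ρ[e/g](ρ[b/c](R))))) ∪ π[b,e,w](ρ[w/z](ρ[e/g](ρ[b/c](σ[g<6](R)))))) → 10
  ρ[v/w](((U ∪ π[b,e,w](ρ[w/z](ρ[e/g](ρ[b/c](R))))) ∪ π[b,e,w](ρ[w/z](ρ[e/g](ρ[b/c](σ[g<6](R))))))) → 10

== RESULT ==
b | e | v
4 | 9 | p
5 | 2 | q
6 | 2 | t
6 | 2 | t
6 | 9 | r
7 | 5 | q
8 | 2 | q
8 | 6 | p
8 | 9 | p
9 | 8 | q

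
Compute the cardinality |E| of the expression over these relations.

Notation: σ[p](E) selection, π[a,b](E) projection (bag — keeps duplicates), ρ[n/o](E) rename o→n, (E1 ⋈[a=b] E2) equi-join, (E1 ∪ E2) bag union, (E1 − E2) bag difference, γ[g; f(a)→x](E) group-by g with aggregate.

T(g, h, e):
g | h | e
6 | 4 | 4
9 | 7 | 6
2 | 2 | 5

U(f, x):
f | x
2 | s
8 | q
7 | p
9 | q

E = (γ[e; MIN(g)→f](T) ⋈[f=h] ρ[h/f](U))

Row counts bottom-up:
  T → 3
  γ[e; MIN(g)→f](T) → 3
  U → 4
  ρ[h/f](U) → 4
  (γ[e; MIN(g)→f](T) ⋈[f=h] ρ[h/f](U)) → 2

|E| = 2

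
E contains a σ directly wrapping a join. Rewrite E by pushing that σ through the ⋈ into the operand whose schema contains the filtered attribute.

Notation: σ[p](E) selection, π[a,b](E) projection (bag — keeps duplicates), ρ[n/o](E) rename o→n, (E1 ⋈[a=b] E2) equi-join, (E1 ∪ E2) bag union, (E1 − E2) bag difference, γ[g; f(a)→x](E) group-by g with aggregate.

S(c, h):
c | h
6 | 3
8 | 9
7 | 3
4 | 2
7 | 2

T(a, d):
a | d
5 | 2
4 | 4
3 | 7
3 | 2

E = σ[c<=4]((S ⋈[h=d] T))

σ filters on c, owned by the left side.
E' = (σ[c<=4](S) ⋈[h=d] T)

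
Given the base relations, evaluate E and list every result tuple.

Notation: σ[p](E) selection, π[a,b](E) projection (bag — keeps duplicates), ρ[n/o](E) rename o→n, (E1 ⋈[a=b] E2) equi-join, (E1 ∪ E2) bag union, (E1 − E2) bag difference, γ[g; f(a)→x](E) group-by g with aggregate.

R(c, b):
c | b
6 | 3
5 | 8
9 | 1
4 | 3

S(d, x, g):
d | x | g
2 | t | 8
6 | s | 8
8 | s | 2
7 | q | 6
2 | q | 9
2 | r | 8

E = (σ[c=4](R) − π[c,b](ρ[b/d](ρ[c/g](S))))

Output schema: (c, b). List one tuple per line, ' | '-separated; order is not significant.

Subexpression sizes:
  R → 4
  σ[c=4](R) → 1
  S → 6
  ρ[c/g](S) → 6
  ρ[b/d](ρ[c/g](S)) → 6
  π[c,b](ρ[b/d](ρ[c/g](S))) → 6
  (σ[c=4](R) − π[c,b](ρ[b/d](ρ[c/g](S)))) → 1

== RESULT ==
c | b
4 | 3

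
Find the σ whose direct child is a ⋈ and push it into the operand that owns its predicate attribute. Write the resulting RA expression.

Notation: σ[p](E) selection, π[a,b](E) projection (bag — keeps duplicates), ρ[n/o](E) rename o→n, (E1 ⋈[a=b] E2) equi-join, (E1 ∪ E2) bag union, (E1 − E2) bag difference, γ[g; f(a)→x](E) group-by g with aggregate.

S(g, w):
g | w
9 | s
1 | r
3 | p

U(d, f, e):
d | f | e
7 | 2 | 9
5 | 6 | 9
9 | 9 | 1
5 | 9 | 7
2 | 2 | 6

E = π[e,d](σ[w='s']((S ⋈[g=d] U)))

σ filters on w, owned by the left side.
E' = π[e,d]((σ[w='s'](S) ⋈[g=d] U))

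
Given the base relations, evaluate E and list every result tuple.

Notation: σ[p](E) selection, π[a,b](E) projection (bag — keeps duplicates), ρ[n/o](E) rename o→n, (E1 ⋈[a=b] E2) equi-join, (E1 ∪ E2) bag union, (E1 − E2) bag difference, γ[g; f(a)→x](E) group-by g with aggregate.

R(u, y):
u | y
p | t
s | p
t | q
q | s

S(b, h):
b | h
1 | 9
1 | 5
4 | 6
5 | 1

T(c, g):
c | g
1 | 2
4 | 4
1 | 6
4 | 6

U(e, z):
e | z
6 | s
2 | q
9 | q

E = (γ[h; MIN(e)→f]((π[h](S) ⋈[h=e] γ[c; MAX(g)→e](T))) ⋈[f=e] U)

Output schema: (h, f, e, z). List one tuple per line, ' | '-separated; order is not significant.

Row counts bottom-up:
  S → 4
  π[h](S) → 4
  T → 4
  γ[c; MAX(g)→e](T) → 2
  (π[h](S) ⋈[h=e] γ[c; MAX(g)→e](T)) → 2
  γ[h; MIN(e)→f]((π[h](S) ⋈[h=e] γ[c; MAX(g)→e](T))) → 1
  U → 3
  (γ[h; MIN(e)→f]((π[h](S) ⋈[h=e] γ[c; MAX(g)→e](T))) ⋈[f=e] U) → 1

== RESULT ==
h | f | e | z
6 | 6 | 6 | s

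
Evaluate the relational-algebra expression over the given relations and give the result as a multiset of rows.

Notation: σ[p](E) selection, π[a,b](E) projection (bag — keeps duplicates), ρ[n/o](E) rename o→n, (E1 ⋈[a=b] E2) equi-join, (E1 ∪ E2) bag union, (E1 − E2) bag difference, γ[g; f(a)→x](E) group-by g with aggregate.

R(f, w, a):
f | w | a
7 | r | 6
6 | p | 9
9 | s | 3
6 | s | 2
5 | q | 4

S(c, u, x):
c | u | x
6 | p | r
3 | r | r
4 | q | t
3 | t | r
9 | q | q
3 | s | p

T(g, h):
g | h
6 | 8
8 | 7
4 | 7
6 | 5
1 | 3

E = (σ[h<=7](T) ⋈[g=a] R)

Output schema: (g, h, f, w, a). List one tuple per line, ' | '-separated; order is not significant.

Row counts bottom-up:
  T → 5
  σ[h<=7](T) → 4
  R → 5
  (σ[h<=7](T) ⋈[g=a] R) → 2

== RESULT ==
g | h | f | w | a
4 | 7 | 5 | q | 4
6 | 5 | 7 | r | 6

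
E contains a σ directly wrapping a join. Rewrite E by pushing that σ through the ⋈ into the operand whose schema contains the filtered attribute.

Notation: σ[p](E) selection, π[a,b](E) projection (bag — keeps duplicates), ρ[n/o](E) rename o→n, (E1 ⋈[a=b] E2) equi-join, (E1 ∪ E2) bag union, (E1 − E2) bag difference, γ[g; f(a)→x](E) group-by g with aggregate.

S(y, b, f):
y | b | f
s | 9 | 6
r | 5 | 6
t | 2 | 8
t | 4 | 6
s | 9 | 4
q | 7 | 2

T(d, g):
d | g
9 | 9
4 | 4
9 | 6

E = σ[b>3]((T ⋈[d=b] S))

σ filters on b, owned by the right side.
E' = (T ⋈[d=b] σ[b>3](S))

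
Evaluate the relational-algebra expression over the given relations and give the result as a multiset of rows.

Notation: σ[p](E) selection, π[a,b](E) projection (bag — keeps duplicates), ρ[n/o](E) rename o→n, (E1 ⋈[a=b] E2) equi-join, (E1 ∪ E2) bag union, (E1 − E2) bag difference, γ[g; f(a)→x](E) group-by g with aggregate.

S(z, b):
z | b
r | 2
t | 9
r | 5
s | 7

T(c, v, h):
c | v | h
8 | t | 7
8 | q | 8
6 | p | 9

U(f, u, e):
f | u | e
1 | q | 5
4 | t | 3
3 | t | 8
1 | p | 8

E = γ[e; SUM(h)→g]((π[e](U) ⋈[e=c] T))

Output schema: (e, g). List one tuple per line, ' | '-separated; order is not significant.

Stepwise |·|:
  U → 4
  π[e](U) → 4
  T → 3
  (π[e](U) ⋈[e=c] T) → 4
  γ[e; SUM(h)→g]((π[e](U) ⋈[e=c] T)) → 1

== RESULT ==
e | g
8 | 30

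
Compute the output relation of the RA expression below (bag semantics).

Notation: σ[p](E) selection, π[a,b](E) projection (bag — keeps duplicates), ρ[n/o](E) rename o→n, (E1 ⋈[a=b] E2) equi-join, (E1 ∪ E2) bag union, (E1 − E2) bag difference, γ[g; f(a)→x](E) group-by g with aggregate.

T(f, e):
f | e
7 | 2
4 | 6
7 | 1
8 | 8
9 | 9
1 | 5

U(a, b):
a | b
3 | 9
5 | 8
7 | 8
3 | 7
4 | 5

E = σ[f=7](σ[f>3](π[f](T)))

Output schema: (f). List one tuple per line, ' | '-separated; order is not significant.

Stepwise |·|:
  T → 6
  π[f](T) → 6
  σ[f>3](π[f](T)) → 5
  σ[f=7](σ[f>3](π[f](T))) → 2

== RESULT ==
f
7
7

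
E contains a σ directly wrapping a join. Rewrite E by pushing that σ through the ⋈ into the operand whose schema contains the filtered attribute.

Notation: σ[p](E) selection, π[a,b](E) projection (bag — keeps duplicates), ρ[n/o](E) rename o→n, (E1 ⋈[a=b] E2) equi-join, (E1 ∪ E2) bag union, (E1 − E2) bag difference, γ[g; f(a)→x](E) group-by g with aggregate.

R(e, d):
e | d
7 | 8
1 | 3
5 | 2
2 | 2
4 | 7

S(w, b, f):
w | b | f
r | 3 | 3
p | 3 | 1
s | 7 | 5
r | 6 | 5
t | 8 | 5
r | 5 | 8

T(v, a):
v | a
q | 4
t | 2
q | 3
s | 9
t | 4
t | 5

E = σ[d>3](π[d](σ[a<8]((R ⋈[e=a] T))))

σ filters on a, owned by the right side.
E' = σ[d>3](π[d]((R ⋈[e=a] σ[a<8](T))))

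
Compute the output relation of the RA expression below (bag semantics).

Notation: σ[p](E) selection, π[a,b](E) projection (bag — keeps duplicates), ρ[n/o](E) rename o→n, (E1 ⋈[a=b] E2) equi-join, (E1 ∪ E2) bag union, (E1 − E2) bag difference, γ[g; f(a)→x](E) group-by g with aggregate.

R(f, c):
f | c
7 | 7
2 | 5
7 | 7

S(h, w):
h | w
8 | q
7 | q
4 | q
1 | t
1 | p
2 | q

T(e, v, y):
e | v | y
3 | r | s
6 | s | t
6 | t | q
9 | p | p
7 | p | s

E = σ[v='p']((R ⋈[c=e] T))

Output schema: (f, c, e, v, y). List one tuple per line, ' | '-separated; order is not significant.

Subexpression sizes:
  R → 3
  T → 5
  (R ⋈[c=e] T) → 2
  σ[v='p']((R ⋈[c=e] T)) → 2

== RESULT ==
f | c | e | v | y
7 | 7 | 7 | p | s
7 | 7 | 7 | p | s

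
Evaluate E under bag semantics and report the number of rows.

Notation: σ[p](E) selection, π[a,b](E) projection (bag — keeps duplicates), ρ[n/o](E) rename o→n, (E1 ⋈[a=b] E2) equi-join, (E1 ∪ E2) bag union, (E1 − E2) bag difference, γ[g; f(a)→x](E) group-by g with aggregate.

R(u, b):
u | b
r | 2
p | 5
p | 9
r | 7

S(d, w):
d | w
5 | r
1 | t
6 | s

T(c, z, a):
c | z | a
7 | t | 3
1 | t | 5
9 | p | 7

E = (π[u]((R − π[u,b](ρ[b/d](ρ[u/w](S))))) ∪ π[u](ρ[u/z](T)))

Row counts bottom-up:
  R → 4
  S → 3
  ρ[u/w](S) → 3
  ρ[b/d](ρ[u/w](S)) → 3
  π[u,b](ρ[b/d](ρ[u/w](S))) → 3
  (R − π[u,b](ρ[b/d](ρ[u/w](S)))) → 4
  π[u]((R − π[u,b](ρ[b/d](ρ[u/w](S))))) → 4
  T → 3
  ρ[u/z](T) → 3
  π[u](ρ[u/z](T)) → 3
  (π[u]((R − π[u,b](ρ[b/d](ρ[u/w](S))))) ∪ π[u](ρ[u/z](T))) → 7

|E| = 7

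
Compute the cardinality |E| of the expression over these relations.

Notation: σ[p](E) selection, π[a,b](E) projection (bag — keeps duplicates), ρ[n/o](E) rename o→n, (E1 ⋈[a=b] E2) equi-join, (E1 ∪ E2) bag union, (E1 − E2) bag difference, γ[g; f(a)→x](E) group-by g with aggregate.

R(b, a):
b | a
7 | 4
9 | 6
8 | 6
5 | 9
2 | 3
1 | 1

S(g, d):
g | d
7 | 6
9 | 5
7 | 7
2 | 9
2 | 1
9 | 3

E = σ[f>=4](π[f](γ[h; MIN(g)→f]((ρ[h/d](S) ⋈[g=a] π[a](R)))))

Stepwise |·|:
  S → 6
  ρ[h/d](S) → 6
  R → 6
  π[a](R) → 6
  (ρ[h/d](S) ⋈[g=a] π[a](R)) → 2
  γ[h; MIN(g)→f]((ρ[h/d](S) ⋈[g=a] π[a](R))) → 2
  π[f](γ[h; MIN(g)→f]((ρ[h/d](S) ⋈[g=a] π[a](R)))) → 2
  σ[f>=4](π[f](γ[h; MIN(g)→f]((ρ[h/d](S) ⋈[g=a] π[a](R))))) → 2

|E| = 2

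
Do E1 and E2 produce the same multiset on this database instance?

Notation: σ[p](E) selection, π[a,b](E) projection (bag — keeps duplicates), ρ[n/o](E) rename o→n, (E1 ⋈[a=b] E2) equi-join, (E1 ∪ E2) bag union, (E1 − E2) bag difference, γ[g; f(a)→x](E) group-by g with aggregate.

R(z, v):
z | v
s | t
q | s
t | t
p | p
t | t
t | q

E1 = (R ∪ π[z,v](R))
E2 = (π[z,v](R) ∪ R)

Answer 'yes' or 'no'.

E1 per-node cardinality:
  R → 6
  R → 6
  π[z,v](R) → 6
  (R ∪ π[z,v](R)) → 12
E2 per-node cardinality:
  R → 6
  π[z,v](R) → 6
  R → 6
  (π[z,v](R) ∪ R) → 12

E1 and E2 produce the same multiset:
z | v
p | p
p | p
q | s
q | s
s | t
s | t
t | q
t | q
t | t
t | t
t | t
t | t

yes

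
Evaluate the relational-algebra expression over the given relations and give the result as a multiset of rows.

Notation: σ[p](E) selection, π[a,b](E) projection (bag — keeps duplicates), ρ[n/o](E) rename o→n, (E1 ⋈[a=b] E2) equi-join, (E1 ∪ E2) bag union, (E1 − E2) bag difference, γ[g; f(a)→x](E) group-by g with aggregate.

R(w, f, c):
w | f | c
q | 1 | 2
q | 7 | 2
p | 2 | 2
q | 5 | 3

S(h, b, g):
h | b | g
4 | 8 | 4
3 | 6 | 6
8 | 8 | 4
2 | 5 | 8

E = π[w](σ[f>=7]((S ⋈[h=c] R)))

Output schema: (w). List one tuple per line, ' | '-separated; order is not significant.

Per-node cardinality:
  S → 4
  R → 4
  (S ⋈[h=c] R) → 4
  σ[f>=7]((S ⋈[h=c] R)) → 1
  π[w](σ[f>=7]((S ⋈[h=c] R))) → 1

== RESULT ==
w
q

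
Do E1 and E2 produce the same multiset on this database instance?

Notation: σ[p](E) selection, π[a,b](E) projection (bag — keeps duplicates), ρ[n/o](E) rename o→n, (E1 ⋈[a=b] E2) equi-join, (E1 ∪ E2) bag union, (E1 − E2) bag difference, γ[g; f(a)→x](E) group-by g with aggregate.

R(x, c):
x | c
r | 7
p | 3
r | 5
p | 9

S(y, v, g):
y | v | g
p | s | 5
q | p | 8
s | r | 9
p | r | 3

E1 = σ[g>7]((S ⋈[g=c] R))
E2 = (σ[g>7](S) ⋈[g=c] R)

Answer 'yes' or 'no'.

E1 stepwise |·|:
  S → 4
  R → 4
  (S ⋈[g=c] R) → 3
  σ[g>7]((S ⋈[g=c] R)) → 1
E2 stepwise |·|:
  S → 4
  σ[g>7](S) → 2
  R → 4
  (σ[g>7](S) ⋈[g=c] R) → 1

E1 and E2 produce the same multiset:
y | v | g | x | c
s | r | 9 | p | 9

yes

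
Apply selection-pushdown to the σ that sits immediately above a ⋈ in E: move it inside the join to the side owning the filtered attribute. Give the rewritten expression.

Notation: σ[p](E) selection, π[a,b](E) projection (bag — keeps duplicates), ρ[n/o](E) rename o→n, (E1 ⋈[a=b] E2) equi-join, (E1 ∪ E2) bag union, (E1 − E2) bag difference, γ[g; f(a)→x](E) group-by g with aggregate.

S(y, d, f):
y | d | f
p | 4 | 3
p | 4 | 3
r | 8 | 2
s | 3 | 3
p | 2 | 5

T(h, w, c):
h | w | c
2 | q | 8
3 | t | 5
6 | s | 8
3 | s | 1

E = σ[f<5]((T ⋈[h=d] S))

σ filters on f, owned by the right side.
E' = (T ⋈[h=d] σ[f<5](S))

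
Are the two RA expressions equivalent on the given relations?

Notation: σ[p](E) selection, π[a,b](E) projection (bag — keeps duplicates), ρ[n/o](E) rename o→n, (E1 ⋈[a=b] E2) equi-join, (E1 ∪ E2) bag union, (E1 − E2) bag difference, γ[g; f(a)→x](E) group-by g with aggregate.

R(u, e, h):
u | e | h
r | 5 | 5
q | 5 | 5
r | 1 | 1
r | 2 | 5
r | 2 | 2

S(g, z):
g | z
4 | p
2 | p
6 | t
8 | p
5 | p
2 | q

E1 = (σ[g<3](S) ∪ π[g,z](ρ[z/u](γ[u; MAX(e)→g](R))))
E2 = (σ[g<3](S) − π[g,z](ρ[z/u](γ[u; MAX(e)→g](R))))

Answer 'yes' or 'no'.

E1 row counts bottom-up:
  S → 6
  σ[g<3](S) → 2
  R → 5
  γ[u; MAX(e)→g](R) → 2
  ρ[z/u](γ[u; MAX(e)→g](R)) → 2
  π[g,z](ρ[z/u](γ[u; MAX(e)→g](R))) → 2
  (σ[g<3](S) ∪ π[g,z](ρ[z/u](γ[u; MAX(e)→g](R)))) → 4
E2 row counts bottom-up:
  S → 6
  σ[g<3](S) → 2
  R → 5
  γ[u; MAX(e)→g](R) → 2
  ρ[z/u](γ[u; MAX(e)→g](R)) → 2
  π[g,z](ρ[z/u](γ[u; MAX(e)→g](R))) → 2
  (σ[g<3](S) − π[g,z](ρ[z/u](γ[u; MAX(e)→g](R)))) → 2

E1 result:
g | z
2 | p
2 | q
5 | q
5 | r
E2 result:
g | z
2 | p
2 | q
Witness: (5, 'q') appears 1× in E1 but 0× in E2.

no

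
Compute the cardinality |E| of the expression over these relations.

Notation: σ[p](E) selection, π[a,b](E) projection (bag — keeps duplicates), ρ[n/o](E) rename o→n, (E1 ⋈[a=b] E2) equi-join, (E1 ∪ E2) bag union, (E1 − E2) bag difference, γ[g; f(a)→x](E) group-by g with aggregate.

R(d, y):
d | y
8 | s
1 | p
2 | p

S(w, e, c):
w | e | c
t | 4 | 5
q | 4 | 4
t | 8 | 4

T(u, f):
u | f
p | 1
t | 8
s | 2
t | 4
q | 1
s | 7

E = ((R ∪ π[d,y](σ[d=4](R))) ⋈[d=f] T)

Row counts bottom-up:
  R → 3
  R → 3
  σ[d=4](R) → 0
  π[d,y](σ[d=4](R)) → 0
  (R ∪ π[d,y](σ[d=4](R))) → 3
  T → 6
  ((R ∪ π[d,y](σ[d=4](R))) ⋈[d=f] T) → 4

|E| = 4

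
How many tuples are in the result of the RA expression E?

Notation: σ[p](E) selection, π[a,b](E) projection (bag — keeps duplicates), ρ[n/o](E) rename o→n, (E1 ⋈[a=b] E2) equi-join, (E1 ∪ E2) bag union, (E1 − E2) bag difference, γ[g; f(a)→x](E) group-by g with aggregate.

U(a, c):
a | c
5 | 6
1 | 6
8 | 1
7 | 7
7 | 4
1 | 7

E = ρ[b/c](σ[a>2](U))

Subexpression sizes:
  U → 6
  σ[a>2](U) → 4
  ρ[b/c](σ[a>2](U)) → 4

|E| = 4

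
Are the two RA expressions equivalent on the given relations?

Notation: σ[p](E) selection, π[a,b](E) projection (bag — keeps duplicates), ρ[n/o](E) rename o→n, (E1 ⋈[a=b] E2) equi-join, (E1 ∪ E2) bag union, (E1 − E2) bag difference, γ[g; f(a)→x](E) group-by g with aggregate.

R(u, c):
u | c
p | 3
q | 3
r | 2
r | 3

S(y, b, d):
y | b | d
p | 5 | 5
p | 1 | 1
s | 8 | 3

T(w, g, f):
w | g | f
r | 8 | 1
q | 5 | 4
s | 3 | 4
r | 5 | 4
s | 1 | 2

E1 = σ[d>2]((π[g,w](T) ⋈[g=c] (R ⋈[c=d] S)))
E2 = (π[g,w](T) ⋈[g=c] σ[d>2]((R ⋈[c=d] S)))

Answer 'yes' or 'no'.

E1 stepwise |·|:
  T → 5
  π[g,w](T) → 5
  R → 4
  S → 3
  (R ⋈[c=d] S) → 3
  (π[g,w](T) ⋈[g=c] (R ⋈[c=d] S)) → 3
  σ[d>2]((π[g,w](T) ⋈[g=c] (R ⋈[c=d] S))) → 3
E2 stepwise |·|:
  T → 5
  π[g,w](T) → 5
  R → 4
  S → 3
  (R ⋈[c=d] S) → 3
  σ[d>2]((R ⋈[c=d] S)) → 3
  (π[g,w](T) ⋈[g=c] σ[d>2]((R ⋈[c=d] S))) → 3

E1 and E2 produce the same multiset:
g | w | u | c | y | b | d
3 | s | p | 3 | s | 8 | 3
3 | s | q | 3 | s | 8 | 3
3 | s | r | 3 | s | 8 | 3

yes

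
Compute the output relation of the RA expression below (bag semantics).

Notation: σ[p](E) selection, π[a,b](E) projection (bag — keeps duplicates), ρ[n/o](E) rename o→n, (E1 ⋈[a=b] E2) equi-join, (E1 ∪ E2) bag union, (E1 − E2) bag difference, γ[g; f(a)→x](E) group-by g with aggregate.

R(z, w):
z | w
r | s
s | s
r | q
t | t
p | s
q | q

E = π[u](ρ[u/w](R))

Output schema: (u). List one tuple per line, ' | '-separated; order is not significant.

Stepwise |·|:
  R → 6
  ρ[u/w](R) → 6
  π[u](ρ[u/w](R)) → 6

== RESULT ==
u
q
q
s
s
s
t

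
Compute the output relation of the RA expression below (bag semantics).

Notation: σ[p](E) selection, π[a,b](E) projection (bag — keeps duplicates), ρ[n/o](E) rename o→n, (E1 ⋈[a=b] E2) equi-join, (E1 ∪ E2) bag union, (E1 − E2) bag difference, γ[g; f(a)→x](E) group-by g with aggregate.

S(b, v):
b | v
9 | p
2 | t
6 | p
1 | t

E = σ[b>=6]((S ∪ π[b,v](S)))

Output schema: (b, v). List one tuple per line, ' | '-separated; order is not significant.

Row counts bottom-up:
  S → 4
  S → 4
  π[b,v](S) → 4
  (S ∪ π[b,v](S)) → 8
  σ[b>=6]((S ∪ π[b,v](S))) → 4

== RESULT ==
b | v
6 | p
6 | p
9 | p
9 | p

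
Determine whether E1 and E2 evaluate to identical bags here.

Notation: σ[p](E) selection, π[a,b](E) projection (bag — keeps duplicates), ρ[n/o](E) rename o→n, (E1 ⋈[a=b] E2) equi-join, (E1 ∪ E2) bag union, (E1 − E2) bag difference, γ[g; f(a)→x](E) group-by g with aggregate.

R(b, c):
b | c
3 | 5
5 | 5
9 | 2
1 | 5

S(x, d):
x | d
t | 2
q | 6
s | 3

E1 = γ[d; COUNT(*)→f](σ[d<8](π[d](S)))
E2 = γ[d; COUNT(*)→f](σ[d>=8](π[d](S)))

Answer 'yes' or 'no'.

E1 per-node cardinality:
  S → 3
  π[d](S) → 3
  σ[d<8](π[d](S)) → 3
  γ[d; COUNT(*)→f](σ[d<8](π[d](S))) → 3
E2 per-node cardinality:
  S → 3
  π[d](S) → 3
  σ[d>=8](π[d](S)) → 0
  γ[d; COUNT(*)→f](σ[d>=8](π[d](S))) → 0

E1 result:
d | f
2 | 1
3 | 1
6 | 1
E2 result:
d | f
(0 rows)
Witness: (3, 1) appears 1× in E1 but 0× in E2.

no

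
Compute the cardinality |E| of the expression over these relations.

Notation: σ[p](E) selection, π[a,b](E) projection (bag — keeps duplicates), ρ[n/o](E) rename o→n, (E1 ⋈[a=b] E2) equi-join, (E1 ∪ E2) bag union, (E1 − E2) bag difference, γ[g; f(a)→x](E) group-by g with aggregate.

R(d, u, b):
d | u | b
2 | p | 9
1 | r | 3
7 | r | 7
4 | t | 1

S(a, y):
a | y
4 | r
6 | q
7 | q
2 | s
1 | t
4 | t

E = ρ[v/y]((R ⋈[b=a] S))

Row counts bottom-up:
  R → 4
  S → 6
  (R ⋈[b=a] S) → 2
  ρ[v/y]((R ⋈[b=a] S)) → 2

|E| = 2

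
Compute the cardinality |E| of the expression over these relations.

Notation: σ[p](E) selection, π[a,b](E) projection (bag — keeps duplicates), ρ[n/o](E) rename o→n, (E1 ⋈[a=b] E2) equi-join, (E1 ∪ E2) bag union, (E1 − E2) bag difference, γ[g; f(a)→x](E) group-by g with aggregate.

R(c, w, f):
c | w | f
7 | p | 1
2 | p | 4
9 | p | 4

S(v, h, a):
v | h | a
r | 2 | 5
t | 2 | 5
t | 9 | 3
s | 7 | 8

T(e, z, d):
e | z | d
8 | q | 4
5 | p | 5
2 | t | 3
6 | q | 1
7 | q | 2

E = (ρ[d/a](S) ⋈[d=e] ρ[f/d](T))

Row counts bottom-up:
  S → 4
  ρ[d/a](S) → 4
  T → 5
  ρ[f/d](T) → 5
  (ρ[d/a](S) ⋈[d=e] ρ[f/d](T)) → 3

|E| = 3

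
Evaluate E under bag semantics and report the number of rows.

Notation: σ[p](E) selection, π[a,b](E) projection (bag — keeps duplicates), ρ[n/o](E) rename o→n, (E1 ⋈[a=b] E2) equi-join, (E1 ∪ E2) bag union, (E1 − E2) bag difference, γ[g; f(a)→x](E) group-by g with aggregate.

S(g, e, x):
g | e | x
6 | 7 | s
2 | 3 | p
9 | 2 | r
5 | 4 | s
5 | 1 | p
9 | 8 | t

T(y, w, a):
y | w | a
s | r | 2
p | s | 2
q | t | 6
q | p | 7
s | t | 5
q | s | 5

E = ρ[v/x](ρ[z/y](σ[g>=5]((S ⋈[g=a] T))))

Row counts bottom-up:
  S → 6
  T → 6
  (S ⋈[g=a] T) → 7
  σ[g>=5]((S ⋈[g=a] T)) → 5
  ρ[z/y](σ[g>=5]((S ⋈[g=a] T))) → 5
  ρ[v/x](ρ[z/y](σ[g>=5]((S ⋈[g=a] T)))) → 5

|E| = 5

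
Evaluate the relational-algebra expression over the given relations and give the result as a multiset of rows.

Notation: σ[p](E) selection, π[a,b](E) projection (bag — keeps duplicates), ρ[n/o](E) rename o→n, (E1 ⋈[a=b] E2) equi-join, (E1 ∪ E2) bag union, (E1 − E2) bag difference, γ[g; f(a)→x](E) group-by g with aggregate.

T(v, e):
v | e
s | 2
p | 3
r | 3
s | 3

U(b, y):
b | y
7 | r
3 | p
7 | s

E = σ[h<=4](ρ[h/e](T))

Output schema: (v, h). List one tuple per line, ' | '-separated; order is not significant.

Subexpression sizes:
  T → 4
  ρ[h/e](T) → 4
  σ[h<=4](ρ[h/e](T)) → 4

== RESULT ==
v | h
p | 3
r | 3
s | 2
s | 3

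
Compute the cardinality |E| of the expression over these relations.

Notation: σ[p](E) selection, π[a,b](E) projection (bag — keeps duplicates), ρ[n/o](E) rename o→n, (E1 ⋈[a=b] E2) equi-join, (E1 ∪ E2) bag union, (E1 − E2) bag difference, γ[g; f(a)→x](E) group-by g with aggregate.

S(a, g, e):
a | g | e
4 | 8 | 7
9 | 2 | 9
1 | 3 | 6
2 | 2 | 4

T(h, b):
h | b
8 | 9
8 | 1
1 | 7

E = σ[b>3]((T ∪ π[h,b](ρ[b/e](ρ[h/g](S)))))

Row counts bottom-up:
  T → 3
  S → 4
  ρ[h/g](S) → 4
  ρ[b/e](ρ[h/g](S)) → 4
  π[h,b](ρ[b/e](ρ[h/g](S))) → 4
  (T ∪ π[h,b](ρ[b/e](ρ[h/g](S)))) → 7
  σ[b>3]((T ∪ π[h,b](ρ[b/e](ρ[h/g](S))))) → 6

|E| = 6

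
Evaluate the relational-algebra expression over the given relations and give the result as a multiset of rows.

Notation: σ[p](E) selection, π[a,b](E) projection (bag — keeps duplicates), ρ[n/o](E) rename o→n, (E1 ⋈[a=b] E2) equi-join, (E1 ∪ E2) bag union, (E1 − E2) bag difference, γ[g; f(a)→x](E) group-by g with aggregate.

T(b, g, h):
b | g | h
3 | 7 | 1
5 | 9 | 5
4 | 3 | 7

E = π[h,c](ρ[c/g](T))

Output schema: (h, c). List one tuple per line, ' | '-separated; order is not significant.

Subexpression sizes:
  T → 3
  ρ[c/g](T) → 3
  π[h,c](ρ[c/g](T)) → 3

== RESULT ==
h | c
1 | 7
5 | 9
7 | 3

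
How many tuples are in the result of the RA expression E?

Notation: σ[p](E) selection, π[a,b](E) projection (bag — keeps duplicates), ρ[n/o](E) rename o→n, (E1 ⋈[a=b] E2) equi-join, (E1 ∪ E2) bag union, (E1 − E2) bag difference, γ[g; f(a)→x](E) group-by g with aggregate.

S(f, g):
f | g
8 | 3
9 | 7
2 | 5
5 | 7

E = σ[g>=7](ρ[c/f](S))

Subexpression sizes:
  S → 4
  ρ[c/f](S) → 4
  σ[g>=7](ρ[c/f](S)) → 2

|E| = 2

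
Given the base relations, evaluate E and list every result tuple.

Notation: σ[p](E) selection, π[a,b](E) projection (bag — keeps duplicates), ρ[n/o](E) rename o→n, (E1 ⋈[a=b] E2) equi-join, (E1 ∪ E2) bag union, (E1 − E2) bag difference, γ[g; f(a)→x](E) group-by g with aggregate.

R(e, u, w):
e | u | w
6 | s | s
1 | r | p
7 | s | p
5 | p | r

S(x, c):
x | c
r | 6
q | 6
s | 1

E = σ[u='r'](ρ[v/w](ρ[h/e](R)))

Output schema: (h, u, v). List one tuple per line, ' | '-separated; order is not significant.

Row counts bottom-up:
  R → 4
  ρ[h/e](R) → 4
  ρ[v/w](ρ[h/e](R)) → 4
  σ[u='r'](ρ[v/w](ρ[h/e](R))) → 1

== RESULT ==
h | u | v
1 | r | p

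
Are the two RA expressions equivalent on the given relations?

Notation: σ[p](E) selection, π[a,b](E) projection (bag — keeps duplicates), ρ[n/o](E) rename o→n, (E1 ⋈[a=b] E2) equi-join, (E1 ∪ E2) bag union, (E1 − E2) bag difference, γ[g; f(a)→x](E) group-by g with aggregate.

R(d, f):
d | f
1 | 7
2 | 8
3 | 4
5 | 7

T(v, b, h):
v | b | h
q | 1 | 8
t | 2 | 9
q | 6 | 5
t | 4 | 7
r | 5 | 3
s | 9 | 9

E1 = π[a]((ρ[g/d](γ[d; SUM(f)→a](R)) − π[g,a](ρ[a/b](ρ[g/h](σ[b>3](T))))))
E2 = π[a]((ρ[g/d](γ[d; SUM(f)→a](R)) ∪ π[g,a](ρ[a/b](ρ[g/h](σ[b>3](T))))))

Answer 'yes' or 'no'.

E1 row counts bottom-up:
  R → 4
  γ[d; SUM(f)→a](R) → 4
  ρ[g/d](γ[d; SUM(f)→a](R)) → 4
  T → 6
  σ[b>3](T) → 4
  ρ[g/h](σ[b>3](T)) → 4
  ρ[a/b](ρ[g/h](σ[b>3](T))) → 4
  π[g,a](ρ[a/b](ρ[g/h](σ[b>3](T)))) → 4
  (ρ[g/d](γ[d; SUM(f)→a](R)) − π[g,a](ρ[a/b](ρ[g/h](σ[b>3](T))))) → 4
  π[a]((ρ[g/d](γ[d; SUM(f)→a](R)) − π[g,a](ρ[a/b](ρ[g/h](σ[b>3](T)))))) → 4
E2 row counts bottom-up:
  R → 4
  γ[d; SUM(f)→a](R) → 4
  ρ[g/d](γ[d; SUM(f)→a](R)) → 4
  T → 6
  σ[b>3](T) → 4
  ρ[g/h](σ[b>3](T)) → 4
  ρ[a/b](ρ[g/h](σ[b>3](T))) → 4
  π[g,a](ρ[a/b](ρ[g/h](σ[b>3](T)))) → 4
  (ρ[g/d](γ[d; SUM(f)→a](R)) ∪ π[g,a](ρ[a/b](ρ[g/h](σ[b>3](T))))) → 8
  π[a]((ρ[g/d](γ[d; SUM(f)→a](R)) ∪ π[g,a](ρ[a/b](ρ[g/h](σ[b>3](T)))))) → 8

E1 result:
a
4
7
7
8
E2 result:
a
4
4
5
6
7
7
8
9
Witness: (6,) appears 0× in E1 but 1× in E2.

no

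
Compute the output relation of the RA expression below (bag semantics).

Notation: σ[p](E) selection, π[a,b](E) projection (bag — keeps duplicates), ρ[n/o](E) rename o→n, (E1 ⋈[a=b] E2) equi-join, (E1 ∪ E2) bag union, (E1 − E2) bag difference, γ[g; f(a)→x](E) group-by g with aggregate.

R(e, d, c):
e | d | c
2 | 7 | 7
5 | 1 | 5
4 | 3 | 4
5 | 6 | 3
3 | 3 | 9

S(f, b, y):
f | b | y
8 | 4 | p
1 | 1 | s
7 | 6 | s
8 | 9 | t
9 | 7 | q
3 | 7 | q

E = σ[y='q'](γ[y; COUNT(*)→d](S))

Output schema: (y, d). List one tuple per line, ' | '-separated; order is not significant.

Row counts bottom-up:
  S → 6
  γ[y; COUNT(*)→d](S) → 4
  σ[y='q'](γ[y; COUNT(*)→d](S)) → 1

== RESULT ==
y | d
q | 2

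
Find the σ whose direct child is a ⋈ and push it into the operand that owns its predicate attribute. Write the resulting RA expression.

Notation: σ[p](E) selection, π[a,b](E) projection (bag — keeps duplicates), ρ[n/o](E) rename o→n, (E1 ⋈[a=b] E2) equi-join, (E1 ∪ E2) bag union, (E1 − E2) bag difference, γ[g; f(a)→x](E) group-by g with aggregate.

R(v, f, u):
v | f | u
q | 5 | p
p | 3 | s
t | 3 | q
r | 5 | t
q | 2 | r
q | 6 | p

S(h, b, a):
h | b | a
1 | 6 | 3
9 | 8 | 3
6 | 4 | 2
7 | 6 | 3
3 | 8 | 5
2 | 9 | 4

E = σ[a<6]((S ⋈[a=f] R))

σ filters on a, owned by the left side.
E' = (σ[a<6](S) ⋈[a=f] R)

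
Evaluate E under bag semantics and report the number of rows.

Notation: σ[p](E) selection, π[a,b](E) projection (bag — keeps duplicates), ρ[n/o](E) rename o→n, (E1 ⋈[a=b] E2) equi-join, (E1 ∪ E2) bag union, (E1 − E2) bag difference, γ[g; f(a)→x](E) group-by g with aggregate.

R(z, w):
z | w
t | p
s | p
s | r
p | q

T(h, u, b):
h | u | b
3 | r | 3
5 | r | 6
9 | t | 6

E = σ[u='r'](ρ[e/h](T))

Row counts bottom-up:
  T → 3
  ρ[e/h](T) → 3
  σ[u='r'](ρ[e/h](T)) → 2

|E| = 2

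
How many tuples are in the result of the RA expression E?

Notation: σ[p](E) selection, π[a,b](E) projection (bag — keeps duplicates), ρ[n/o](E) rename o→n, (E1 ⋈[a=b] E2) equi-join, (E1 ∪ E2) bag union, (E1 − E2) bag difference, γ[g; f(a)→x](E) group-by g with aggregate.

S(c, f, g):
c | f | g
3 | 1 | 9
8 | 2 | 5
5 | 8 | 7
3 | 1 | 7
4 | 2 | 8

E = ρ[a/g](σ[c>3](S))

Per-node cardinality:
  S → 5
  σ[c>3](S) → 3
  ρ[a/g](σ[c>3](S)) → 3

|E| = 3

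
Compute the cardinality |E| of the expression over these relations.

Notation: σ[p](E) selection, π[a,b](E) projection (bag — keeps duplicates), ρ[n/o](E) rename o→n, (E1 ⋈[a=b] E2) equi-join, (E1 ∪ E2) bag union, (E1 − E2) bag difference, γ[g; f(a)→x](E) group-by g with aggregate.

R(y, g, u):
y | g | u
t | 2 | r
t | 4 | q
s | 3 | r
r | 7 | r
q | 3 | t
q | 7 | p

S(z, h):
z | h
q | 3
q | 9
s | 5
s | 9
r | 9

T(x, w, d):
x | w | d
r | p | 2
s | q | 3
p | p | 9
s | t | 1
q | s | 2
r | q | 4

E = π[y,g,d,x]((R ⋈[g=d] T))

Stepwise |·|:
  R → 6
  T → 6
  (R ⋈[g=d] T) → 5
  π[y,g,d,x]((R ⋈[g=d] T)) → 5

|E| = 5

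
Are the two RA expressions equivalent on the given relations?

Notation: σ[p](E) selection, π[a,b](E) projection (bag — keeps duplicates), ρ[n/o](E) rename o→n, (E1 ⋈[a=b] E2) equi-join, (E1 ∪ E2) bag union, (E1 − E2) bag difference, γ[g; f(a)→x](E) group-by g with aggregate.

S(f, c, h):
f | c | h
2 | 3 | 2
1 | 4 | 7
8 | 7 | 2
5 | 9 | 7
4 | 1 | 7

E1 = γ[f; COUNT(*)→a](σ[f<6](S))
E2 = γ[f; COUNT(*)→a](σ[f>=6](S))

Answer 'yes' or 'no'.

E1 stepwise |·|:
  S → 5
  σ[f<6](S) → 4
  γ[f; COUNT(*)→a](σ[f<6](S)) → 4
E2 stepwise |·|:
  S → 5
  σ[f>=6](S) → 1
  γ[f; COUNT(*)→a](σ[f>=6](S)) → 1

E1 result:
f | a
1 | 1
2 | 1
4 | 1
5 | 1
E2 result:
f | a
8 | 1
Witness: (2, 1) appears 1× in E1 but 0× in E2.

no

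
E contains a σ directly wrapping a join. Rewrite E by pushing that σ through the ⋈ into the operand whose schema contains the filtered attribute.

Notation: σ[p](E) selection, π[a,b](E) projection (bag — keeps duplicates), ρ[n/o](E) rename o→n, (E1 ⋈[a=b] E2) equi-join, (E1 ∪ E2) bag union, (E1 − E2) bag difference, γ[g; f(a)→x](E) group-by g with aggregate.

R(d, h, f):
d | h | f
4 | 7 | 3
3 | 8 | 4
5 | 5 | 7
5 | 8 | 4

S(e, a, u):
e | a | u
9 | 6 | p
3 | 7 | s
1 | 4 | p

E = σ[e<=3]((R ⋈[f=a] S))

σ filters on e, owned by the right side.
E' = (R ⋈[f=a] σ[e<=3](S))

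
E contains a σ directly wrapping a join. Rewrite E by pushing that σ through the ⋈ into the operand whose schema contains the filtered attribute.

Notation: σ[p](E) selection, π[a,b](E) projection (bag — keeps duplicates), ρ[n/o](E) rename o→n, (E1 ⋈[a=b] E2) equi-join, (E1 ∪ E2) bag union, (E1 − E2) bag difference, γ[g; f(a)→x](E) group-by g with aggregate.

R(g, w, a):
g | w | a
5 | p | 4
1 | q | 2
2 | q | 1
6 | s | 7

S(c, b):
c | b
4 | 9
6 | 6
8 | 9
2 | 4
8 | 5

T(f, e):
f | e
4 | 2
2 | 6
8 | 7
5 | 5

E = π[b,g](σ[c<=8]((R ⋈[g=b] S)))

σ filters on c, owned by the right side.
E' = π[b,g]((R ⋈[g=b] σ[c<=8](S)))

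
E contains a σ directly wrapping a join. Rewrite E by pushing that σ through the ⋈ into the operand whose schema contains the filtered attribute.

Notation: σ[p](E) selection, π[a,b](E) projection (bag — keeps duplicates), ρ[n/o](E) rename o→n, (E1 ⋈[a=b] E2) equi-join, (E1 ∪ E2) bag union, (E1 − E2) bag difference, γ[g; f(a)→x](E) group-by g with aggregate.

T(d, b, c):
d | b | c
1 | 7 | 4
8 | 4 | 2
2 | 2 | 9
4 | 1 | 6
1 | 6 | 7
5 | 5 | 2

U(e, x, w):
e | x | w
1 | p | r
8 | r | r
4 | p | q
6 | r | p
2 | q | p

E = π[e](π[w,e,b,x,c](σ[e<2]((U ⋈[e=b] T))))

σ filters on e, owned by the left side.
E' = π[e](π[w,e,b,x,c]((σ[e<2](U) ⋈[e=b] T)))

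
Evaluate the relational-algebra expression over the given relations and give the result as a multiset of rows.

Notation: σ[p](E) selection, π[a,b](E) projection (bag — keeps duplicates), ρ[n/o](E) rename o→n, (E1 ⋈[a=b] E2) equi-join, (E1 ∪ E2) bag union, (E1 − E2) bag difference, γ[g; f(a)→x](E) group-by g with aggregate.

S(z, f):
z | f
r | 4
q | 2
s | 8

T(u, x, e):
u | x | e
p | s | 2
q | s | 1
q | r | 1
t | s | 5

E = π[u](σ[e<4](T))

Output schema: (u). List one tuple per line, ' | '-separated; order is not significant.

Per-node cardinality:
  T → 4
  σ[e<4](T) → 3
  π[u](σ[e<4](T)) → 3

== RESULT ==
u
p
q
q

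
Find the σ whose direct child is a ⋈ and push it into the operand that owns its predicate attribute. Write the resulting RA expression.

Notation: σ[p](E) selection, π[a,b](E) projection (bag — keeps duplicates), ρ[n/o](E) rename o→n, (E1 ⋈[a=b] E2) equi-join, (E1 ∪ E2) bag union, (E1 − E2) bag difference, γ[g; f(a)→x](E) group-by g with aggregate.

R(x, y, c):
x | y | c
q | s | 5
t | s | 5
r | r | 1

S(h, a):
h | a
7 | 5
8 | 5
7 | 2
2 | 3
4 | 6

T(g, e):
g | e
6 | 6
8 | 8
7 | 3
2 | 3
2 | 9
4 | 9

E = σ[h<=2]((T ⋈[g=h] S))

σ filters on h, owned by the right side.
E' = (T ⋈[g=h] σ[h<=2](S))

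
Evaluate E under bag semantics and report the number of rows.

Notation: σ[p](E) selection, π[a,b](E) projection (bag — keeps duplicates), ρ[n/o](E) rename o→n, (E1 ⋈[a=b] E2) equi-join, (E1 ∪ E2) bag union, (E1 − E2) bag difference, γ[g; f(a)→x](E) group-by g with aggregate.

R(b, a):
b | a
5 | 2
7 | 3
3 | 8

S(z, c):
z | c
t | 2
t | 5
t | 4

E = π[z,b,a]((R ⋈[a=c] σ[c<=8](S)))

Row counts bottom-up:
  R → 3
  S → 3
  σ[c<=8](S) → 3
  (R ⋈[a=c] σ[c<=8](S)) → 1
  π[z,b,a]((R ⋈[a=c] σ[c<=8](S))) → 1

|E| = 1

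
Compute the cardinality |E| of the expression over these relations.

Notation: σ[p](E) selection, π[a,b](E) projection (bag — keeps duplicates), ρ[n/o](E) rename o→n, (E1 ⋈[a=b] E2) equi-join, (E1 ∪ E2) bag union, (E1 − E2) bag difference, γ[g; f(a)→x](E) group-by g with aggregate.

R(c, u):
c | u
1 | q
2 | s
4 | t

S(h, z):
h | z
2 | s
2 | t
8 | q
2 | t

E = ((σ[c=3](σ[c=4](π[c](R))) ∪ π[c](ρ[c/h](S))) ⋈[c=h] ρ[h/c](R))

Per-node cardinality:
  R → 3
  π[c](R) → 3
  σ[c=4](π[c](R)) → 1
  σ[c=3](σ[c=4](π[c](R))) → 0
  S → 4
  ρ[c/h](S) → 4
  π[c](ρ[c/h](S)) → 4
  (σ[c=3](σ[c=4](π[c](R))) ∪ π[c](ρ[c/h](S))) → 4
  R → 3
  ρ[h/c](R) → 3
  ((σ[c=3](σ[c=4](π[c](R))) ∪ π[c](ρ[c/h](S))) ⋈[c=h] ρ[h/c](R)) → 3

|E| = 3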